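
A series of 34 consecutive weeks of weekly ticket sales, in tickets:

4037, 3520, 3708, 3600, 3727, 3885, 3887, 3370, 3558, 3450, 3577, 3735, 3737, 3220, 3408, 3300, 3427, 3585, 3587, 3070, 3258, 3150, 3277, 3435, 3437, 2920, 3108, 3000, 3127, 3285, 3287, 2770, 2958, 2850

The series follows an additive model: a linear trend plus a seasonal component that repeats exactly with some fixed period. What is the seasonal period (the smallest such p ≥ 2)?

First differences y_{t+1} − y_t: -517, 188, -108, 127, 158, 2, -517, 188, -108, 127, 158, 2, -517, 188, …
The difference pattern repeats every 6 terms and not for any smaller step, so p = 6.

6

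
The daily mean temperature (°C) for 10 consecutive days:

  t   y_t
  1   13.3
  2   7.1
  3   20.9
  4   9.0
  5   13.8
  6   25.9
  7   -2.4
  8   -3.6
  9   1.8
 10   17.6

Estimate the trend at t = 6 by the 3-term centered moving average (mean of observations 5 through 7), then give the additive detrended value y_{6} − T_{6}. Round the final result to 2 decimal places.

13.47

Trend T_6 = (13.8 + 25.9 + (-2.4)) / 3 = 37.3/3 = 12.4333
Detrended value: 25.9 − 12.4333 = 13.47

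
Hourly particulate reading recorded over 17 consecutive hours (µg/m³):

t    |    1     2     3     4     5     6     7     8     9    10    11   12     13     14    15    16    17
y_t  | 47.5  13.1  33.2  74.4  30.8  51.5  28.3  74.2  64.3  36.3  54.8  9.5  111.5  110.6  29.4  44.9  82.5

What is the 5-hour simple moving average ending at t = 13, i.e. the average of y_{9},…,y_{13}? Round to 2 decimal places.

55.28

Sum of periods 9–13: 64.3 + 36.3 + 54.8 + 9.5 + 111.5 = 276.4
Divide by 5: 276.4 / 5 = 55.28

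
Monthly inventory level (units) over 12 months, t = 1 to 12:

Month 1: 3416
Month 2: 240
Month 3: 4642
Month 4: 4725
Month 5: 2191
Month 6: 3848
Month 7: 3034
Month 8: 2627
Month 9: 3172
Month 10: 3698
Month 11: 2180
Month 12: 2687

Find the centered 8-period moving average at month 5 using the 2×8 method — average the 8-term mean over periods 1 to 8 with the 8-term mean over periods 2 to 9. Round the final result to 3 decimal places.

3075.125

Sum over 1–8: 3416 + 240 + 4642 + 4725 + 2191 + 3848 + 3034 + 2627 = 24723
Sum over 2–9: 240 + 4642 + 4725 + 2191 + 3848 + 3034 + 2627 + 3172 = 24479
CMA at t=5 = (24723 + 24479) / (2·8) = 49202 / 16 = 3075.125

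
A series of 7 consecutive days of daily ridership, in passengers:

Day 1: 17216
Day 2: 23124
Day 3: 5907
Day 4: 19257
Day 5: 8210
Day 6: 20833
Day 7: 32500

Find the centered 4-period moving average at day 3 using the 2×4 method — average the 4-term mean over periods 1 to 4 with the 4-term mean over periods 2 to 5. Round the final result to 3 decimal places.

15250.250

Sum over 1–4: 17216 + 23124 + 5907 + 19257 = 65504
Sum over 2–5: 23124 + 5907 + 19257 + 8210 = 56498
CMA at t=3 = (65504 + 56498) / (2·4) = 122002 / 8 = 15250.250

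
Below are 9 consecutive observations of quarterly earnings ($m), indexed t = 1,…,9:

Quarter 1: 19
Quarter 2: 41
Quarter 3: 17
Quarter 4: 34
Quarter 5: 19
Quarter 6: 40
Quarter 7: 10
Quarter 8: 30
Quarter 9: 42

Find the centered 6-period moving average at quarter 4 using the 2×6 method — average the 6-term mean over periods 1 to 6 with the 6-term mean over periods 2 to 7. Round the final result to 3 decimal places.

27.583

Sum over 1–6: 19 + 41 + 17 + 34 + 19 + 40 = 170
Sum over 2–7: 41 + 17 + 34 + 19 + 40 + 10 = 161
CMA at t=4 = (170 + 161) / (2·6) = 331 / 12 = 27.583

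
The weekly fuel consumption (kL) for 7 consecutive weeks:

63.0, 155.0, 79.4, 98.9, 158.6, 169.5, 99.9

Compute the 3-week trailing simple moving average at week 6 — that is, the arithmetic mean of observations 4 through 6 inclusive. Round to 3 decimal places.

142.333

Sum of periods 4–6: 98.9 + 158.6 + 169.5 = 427.0
Divide by 3: 427.0 / 3 = 142.333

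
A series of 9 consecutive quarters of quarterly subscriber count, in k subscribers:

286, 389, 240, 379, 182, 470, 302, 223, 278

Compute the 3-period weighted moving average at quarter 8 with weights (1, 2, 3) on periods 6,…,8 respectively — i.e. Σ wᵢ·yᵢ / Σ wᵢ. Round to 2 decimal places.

Weighted sum: 1·470 + 2·302 + 3·223 = 470 + 604 + 669 = 1743
Weight total: 1 + 2 + 3 = 6
WMA = 1743 / 6 = 290.50

290.50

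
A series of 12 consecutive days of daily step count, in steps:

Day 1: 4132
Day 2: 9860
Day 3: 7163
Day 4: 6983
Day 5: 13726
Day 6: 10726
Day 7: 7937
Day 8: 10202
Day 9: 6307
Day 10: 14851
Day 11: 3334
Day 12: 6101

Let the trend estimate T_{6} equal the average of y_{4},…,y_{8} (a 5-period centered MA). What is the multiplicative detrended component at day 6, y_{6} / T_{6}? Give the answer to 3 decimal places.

1.082

Trend T_6 = (6983 + 13726 + 10726 + 7937 + 10202) / 5 = 49574/5 = 9914.80000
Ratio to trend: 10726 / 9914.80000 = 1.082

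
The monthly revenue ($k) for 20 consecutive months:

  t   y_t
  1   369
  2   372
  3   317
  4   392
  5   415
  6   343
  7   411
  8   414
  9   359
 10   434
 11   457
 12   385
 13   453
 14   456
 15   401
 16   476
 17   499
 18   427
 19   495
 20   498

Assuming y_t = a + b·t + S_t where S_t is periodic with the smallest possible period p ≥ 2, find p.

6

First differences y_{t+1} − y_t: 3, -55, 75, 23, -72, 68, 3, -55, 75, 23, -72, 68, 3, -55, …
The difference pattern repeats every 6 terms and not for any smaller step, so p = 6.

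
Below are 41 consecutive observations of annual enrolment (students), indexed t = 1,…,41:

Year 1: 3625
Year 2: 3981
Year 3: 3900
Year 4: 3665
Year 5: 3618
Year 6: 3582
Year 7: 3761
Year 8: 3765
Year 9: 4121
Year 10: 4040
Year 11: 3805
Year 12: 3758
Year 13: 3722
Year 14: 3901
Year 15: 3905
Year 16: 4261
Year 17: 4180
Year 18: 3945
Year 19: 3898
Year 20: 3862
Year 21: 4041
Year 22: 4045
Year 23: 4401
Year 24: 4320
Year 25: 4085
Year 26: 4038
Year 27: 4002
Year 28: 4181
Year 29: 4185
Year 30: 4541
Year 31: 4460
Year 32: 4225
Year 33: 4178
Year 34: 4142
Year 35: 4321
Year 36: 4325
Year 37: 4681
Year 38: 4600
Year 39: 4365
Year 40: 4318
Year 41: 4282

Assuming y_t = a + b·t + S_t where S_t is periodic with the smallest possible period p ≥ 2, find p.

First differences y_{t+1} − y_t: 356, -81, -235, -47, -36, 179, 4, 356, -81, -235, -47, -36, 179, 4, 356, -81, …
The difference pattern repeats every 7 terms and not for any smaller step, so p = 7.

7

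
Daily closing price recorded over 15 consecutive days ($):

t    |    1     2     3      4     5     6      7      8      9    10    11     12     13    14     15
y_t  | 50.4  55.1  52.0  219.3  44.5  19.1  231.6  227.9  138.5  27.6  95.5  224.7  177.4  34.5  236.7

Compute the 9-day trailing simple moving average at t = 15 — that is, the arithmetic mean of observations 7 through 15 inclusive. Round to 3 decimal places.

154.933

Sum of periods 7–15: 231.6 + 227.9 + 138.5 + 27.6 + 95.5 + 224.7 + 177.4 + 34.5 + 236.7 = 1394.4
Divide by 9: 1394.4 / 9 = 154.933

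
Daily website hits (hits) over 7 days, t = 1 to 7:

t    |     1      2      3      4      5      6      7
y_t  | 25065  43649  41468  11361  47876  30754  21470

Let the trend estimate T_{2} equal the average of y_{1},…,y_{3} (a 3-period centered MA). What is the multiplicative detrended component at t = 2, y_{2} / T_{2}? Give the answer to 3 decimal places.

1.188

Trend T_2 = (25065 + 43649 + 41468) / 3 = 110182/3 = 36727.33333
Ratio to trend: 43649 / 36727.33333 = 1.188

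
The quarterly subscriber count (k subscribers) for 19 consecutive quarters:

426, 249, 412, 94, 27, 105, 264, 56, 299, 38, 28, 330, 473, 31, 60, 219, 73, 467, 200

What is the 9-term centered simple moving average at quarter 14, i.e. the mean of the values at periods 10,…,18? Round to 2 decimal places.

Sum of periods 10–18: 38 + 28 + 330 + 473 + 31 + 60 + 219 + 73 + 467 = 1719
Divide by 9: 1719 / 9 = 191.00

191.00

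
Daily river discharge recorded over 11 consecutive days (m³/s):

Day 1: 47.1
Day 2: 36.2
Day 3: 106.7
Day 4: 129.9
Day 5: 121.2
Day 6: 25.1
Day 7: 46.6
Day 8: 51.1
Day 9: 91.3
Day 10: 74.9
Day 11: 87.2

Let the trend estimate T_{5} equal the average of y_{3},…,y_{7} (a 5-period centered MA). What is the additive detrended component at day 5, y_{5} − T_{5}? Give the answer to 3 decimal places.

Trend T_5 = (106.7 + 129.9 + 121.2 + 25.1 + 46.6) / 5 = 429.5/5 = 85.90000
Detrended value: 121.2 − 85.90000 = 35.300

35.300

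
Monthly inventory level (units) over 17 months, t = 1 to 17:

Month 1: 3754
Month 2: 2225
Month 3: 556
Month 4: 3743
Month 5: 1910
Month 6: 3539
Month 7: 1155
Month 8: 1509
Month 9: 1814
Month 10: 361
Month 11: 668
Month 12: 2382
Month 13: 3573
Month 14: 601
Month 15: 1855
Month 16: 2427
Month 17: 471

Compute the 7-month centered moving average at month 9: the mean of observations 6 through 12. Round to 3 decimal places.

1632.571

Sum of periods 6–12: 3539 + 1155 + 1509 + 1814 + 361 + 668 + 2382 = 11428
Divide by 7: 11428 / 7 = 1632.571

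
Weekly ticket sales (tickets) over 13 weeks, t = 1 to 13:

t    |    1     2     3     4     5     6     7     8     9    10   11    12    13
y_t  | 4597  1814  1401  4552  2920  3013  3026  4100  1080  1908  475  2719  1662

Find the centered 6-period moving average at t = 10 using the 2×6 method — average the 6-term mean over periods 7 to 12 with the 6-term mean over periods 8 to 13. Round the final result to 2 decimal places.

Sum over 7–12: 3026 + 4100 + 1080 + 1908 + 475 + 2719 = 13308
Sum over 8–13: 4100 + 1080 + 1908 + 475 + 2719 + 1662 = 11944
CMA at t=10 = (13308 + 11944) / (2·6) = 25252 / 12 = 2104.33

2104.33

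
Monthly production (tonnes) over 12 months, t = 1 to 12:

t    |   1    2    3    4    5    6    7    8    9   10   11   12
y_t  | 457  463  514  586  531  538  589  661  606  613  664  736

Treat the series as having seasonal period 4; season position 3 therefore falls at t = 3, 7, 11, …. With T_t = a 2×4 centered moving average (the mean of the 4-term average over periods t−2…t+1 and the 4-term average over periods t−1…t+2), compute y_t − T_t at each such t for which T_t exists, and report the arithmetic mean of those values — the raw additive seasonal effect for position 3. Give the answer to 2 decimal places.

-0.19

Season position 3 occurs at t = 3, 7 (where T_t is defined).
t=3: T_3 = 514.2500; y_3 − T_3 = 514 − 514.2500 = -0.2500
t=7: T_7 = 589.1250; y_7 − T_7 = 589 − 589.1250 = -0.1250
Mean deviation: (-0.2500 + -0.1250) / 2 = -0.19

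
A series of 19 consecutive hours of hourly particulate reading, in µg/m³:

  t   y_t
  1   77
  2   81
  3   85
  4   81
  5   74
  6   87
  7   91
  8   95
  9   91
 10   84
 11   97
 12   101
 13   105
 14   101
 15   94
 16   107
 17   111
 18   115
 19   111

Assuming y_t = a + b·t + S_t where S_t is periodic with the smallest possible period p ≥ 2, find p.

First differences y_{t+1} − y_t: 4, 4, -4, -7, 13, 4, 4, -4, -7, 13, 4, 4, …
The difference pattern repeats every 5 terms and not for any smaller step, so p = 5.

5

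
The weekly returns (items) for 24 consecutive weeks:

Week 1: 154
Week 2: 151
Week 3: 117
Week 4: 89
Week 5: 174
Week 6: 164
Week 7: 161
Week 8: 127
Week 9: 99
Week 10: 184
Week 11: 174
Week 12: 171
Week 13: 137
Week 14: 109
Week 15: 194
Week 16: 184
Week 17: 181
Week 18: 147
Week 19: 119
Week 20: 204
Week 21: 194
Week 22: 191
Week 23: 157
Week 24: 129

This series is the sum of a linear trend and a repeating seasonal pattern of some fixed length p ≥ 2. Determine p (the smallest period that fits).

First differences y_{t+1} − y_t: -3, -34, -28, 85, -10, -3, -34, -28, 85, -10, -3, -34, …
The difference pattern repeats every 5 terms and not for any smaller step, so p = 5.

5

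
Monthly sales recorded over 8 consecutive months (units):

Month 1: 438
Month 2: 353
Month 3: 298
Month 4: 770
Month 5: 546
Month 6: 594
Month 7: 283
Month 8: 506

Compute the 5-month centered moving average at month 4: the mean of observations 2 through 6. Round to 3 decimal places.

512.200

Sum of periods 2–6: 353 + 298 + 770 + 546 + 594 = 2561
Divide by 5: 2561 / 5 = 512.200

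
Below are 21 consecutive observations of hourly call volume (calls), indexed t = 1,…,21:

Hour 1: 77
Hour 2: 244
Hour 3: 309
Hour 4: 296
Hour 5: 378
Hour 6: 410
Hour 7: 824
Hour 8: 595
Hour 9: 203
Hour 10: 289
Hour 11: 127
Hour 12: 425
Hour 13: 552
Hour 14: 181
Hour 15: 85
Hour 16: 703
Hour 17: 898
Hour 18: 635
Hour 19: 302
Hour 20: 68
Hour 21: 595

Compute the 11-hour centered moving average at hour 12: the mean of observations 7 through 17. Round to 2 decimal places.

443.82

Sum of periods 7–17: 824 + 595 + 203 + 289 + 127 + 425 + 552 + 181 + 85 + 703 + 898 = 4882
Divide by 11: 4882 / 11 = 443.82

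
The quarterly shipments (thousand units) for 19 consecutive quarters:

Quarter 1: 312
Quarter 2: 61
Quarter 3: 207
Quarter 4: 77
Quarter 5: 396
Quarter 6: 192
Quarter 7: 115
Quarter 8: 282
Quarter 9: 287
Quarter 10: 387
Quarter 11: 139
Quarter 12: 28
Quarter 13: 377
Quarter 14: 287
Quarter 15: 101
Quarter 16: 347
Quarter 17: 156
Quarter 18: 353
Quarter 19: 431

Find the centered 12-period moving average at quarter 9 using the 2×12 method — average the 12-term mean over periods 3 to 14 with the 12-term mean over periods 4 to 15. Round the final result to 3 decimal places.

226.750

Sum over 3–14: 207 + 77 + 396 + 192 + 115 + 282 + 287 + 387 + 139 + 28 + 377 + 287 = 2774
Sum over 4–15: 77 + 396 + 192 + 115 + 282 + 287 + 387 + 139 + 28 + 377 + 287 + 101 = 2668
CMA at t=9 = (2774 + 2668) / (2·12) = 5442 / 24 = 226.750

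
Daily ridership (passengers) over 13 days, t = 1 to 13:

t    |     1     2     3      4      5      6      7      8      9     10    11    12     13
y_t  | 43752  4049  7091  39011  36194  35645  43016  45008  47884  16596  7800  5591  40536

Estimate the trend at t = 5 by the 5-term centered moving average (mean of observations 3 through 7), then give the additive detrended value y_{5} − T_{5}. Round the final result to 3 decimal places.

4002.600

Trend T_5 = (7091 + 39011 + 36194 + 35645 + 43016) / 5 = 160957/5 = 32191.40000
Detrended value: 36194 − 32191.40000 = 4002.600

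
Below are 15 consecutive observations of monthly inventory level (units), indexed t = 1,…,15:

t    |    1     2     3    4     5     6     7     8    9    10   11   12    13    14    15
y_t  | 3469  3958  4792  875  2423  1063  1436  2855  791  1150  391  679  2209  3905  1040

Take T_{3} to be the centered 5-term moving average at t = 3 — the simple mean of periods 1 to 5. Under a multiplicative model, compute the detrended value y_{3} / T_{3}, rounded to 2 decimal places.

1.54

Trend T_3 = (3469 + 3958 + 4792 + 875 + 2423) / 5 = 15517/5 = 3103.4000
Ratio to trend: 4792 / 3103.4000 = 1.54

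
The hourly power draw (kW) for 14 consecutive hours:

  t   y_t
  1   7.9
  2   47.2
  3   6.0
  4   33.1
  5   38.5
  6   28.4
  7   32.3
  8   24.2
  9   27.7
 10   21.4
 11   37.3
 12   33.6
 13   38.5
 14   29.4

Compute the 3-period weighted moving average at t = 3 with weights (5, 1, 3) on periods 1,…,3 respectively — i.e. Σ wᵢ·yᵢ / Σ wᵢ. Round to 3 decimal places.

11.633

Weighted sum: 5·7.9 + 1·47.2 + 3·6.0 = 39.5 + 47.2 + 18.0 = 104.7
Weight total: 5 + 1 + 3 = 9
WMA = 104.7 / 9 = 11.633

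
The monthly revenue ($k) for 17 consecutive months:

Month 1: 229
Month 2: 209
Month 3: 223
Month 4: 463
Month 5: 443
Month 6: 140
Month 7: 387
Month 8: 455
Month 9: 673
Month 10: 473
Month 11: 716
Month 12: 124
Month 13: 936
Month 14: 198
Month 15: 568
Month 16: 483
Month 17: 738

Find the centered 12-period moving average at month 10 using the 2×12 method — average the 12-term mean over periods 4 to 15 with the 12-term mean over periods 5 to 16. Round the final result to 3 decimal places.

465.500

Sum over 4–15: 463 + 443 + 140 + 387 + 455 + 673 + 473 + 716 + 124 + 936 + 198 + 568 = 5576
Sum over 5–16: 443 + 140 + 387 + 455 + 673 + 473 + 716 + 124 + 936 + 198 + 568 + 483 = 5596
CMA at t=10 = (5576 + 5596) / (2·12) = 11172 / 24 = 465.500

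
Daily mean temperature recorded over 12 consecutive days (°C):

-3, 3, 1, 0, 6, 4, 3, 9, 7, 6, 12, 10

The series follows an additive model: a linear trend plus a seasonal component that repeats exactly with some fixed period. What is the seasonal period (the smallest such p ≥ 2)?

First differences y_{t+1} − y_t: 6, -2, -1, 6, -2, -1, 6, -2, …
The difference pattern repeats every 3 terms and not for any smaller step, so p = 3.

3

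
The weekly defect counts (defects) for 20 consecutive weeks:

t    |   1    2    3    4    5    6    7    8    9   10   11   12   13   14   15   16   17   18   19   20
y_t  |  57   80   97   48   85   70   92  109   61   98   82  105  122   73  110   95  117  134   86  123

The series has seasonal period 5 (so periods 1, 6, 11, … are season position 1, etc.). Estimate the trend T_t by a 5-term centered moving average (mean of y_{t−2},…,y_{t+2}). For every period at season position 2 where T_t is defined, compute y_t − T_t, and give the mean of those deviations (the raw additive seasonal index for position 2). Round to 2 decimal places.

8.73

Season position 2 occurs at t = 7, 12, 17 (where T_t is defined).
t=7: T_7 = 83.4000; y_7 − T_7 = 92 − 83.4000 = 8.6000
t=12: T_12 = 96.0000; y_12 − T_12 = 105 − 96.0000 = 9.0000
t=17: T_17 = 108.4000; y_17 − T_17 = 117 − 108.4000 = 8.6000
Mean deviation: (8.6000 + 9.0000 + 8.6000) / 3 = 8.73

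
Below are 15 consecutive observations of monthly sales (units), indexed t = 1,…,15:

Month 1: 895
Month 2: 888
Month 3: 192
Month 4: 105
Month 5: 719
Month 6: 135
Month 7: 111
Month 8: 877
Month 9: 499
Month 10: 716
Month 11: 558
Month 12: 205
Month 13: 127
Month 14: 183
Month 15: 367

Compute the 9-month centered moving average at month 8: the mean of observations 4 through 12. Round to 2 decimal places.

436.11

Sum of periods 4–12: 105 + 719 + 135 + 111 + 877 + 499 + 716 + 558 + 205 = 3925
Divide by 9: 3925 / 9 = 436.11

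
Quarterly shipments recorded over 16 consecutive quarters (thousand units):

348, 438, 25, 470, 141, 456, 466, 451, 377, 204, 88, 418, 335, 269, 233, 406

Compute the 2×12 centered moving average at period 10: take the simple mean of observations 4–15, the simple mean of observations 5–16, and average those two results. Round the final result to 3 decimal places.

Sum over 4–15: 470 + 141 + 456 + 466 + 451 + 377 + 204 + 88 + 418 + 335 + 269 + 233 = 3908
Sum over 5–16: 141 + 456 + 466 + 451 + 377 + 204 + 88 + 418 + 335 + 269 + 233 + 406 = 3844
CMA at t=10 = (3908 + 3844) / (2·12) = 7752 / 24 = 323.000

323.000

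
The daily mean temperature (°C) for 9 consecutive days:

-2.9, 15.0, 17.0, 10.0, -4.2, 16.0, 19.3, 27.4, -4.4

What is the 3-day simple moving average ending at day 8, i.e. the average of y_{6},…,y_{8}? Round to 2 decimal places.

20.90

Sum of periods 6–8: 16.0 + 19.3 + 27.4 = 62.7
Divide by 3: 62.7 / 3 = 20.90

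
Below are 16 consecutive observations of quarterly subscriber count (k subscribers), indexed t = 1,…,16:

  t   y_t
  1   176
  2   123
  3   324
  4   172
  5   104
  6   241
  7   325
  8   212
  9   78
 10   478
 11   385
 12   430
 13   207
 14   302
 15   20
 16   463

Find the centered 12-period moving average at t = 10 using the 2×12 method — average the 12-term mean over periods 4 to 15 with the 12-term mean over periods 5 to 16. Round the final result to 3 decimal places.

258.292

Sum over 4–15: 172 + 104 + 241 + 325 + 212 + 78 + 478 + 385 + 430 + 207 + 302 + 20 = 2954
Sum over 5–16: 104 + 241 + 325 + 212 + 78 + 478 + 385 + 430 + 207 + 302 + 20 + 463 = 3245
CMA at t=10 = (2954 + 3245) / (2·12) = 6199 / 24 = 258.292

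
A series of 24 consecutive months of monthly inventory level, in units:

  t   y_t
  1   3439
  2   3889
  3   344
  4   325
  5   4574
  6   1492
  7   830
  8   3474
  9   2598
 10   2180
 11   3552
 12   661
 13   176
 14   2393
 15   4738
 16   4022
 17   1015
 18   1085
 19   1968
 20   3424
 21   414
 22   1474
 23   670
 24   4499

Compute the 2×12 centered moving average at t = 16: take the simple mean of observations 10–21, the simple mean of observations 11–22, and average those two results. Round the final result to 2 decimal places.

2106.25

Sum over 10–21: 2180 + 3552 + 661 + 176 + 2393 + 4738 + 4022 + 1015 + 1085 + 1968 + 3424 + 414 = 25628
Sum over 11–22: 3552 + 661 + 176 + 2393 + 4738 + 4022 + 1015 + 1085 + 1968 + 3424 + 414 + 1474 = 24922
CMA at t=16 = (25628 + 24922) / (2·12) = 50550 / 24 = 2106.25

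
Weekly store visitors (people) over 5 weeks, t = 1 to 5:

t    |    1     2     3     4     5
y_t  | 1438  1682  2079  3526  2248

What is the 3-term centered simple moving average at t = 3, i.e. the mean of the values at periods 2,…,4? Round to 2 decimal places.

Sum of periods 2–4: 1682 + 2079 + 3526 = 7287
Divide by 3: 7287 / 3 = 2429.00

2429.00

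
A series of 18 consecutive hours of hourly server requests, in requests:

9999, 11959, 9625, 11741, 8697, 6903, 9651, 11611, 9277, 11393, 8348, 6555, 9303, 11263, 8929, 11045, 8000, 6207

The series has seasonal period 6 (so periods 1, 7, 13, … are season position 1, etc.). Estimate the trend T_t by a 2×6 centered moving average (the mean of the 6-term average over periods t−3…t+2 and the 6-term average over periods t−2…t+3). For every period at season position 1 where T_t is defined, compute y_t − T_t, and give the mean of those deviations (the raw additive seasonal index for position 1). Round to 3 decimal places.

33.417

Season position 1 occurs at t = 7, 13 (where T_t is defined).
t=7: T_7 = 9617.66667; y_7 − T_7 = 9651 − 9617.66667 = 33.33333
t=13: T_13 = 9269.50000; y_13 − T_13 = 9303 − 9269.50000 = 33.50000
Mean deviation: (33.33333 + 33.50000) / 2 = 33.417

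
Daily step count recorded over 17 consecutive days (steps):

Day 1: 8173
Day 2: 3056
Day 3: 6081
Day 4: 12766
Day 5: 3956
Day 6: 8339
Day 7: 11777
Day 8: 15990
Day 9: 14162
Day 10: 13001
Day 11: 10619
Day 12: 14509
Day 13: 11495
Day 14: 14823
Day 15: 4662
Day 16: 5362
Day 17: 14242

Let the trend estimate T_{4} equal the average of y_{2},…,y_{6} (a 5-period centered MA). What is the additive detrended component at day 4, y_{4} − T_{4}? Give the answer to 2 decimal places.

Trend T_4 = (3056 + 6081 + 12766 + 3956 + 8339) / 5 = 34198/5 = 6839.6000
Detrended value: 12766 − 6839.6000 = 5926.40

5926.40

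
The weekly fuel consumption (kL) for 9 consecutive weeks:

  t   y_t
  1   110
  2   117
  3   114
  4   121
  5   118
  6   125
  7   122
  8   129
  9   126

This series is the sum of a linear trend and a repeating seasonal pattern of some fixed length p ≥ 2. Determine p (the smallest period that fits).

First differences y_{t+1} − y_t: 7, -3, 7, -3, 7, -3, …
The difference pattern repeats every 2 terms and not for any smaller step, so p = 2.

2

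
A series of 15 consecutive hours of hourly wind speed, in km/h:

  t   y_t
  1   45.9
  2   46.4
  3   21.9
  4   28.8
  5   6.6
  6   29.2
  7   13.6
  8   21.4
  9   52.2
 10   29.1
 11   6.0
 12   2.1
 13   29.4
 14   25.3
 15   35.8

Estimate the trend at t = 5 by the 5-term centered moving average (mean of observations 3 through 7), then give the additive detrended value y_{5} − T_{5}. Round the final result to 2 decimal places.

-13.42

Trend T_5 = (21.9 + 28.8 + 6.6 + 29.2 + 13.6) / 5 = 100.1/5 = 20.0200
Detrended value: 6.6 − 20.0200 = -13.42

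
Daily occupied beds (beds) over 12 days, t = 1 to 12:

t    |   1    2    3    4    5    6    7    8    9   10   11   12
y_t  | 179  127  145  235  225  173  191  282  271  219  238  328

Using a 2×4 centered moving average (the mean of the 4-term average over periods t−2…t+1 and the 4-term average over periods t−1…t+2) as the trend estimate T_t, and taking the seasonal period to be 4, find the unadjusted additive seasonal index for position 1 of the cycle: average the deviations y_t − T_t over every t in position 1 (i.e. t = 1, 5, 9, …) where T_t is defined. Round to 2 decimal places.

Season position 1 occurs at t = 5, 9 (where T_t is defined).
t=5: T_5 = 200.2500; y_5 − T_5 = 225 − 200.2500 = 24.7500
t=9: T_9 = 246.6250; y_9 − T_9 = 271 − 246.6250 = 24.3750
Mean deviation: (24.7500 + 24.3750) / 2 = 24.56

24.56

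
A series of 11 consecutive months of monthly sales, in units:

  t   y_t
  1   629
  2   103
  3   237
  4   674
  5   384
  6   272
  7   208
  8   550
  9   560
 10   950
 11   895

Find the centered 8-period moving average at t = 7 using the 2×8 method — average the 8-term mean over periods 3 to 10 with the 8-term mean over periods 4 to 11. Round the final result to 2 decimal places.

520.50

Sum over 3–10: 237 + 674 + 384 + 272 + 208 + 550 + 560 + 950 = 3835
Sum over 4–11: 674 + 384 + 272 + 208 + 550 + 560 + 950 + 895 = 4493
CMA at t=7 = (3835 + 4493) / (2·8) = 8328 / 16 = 520.50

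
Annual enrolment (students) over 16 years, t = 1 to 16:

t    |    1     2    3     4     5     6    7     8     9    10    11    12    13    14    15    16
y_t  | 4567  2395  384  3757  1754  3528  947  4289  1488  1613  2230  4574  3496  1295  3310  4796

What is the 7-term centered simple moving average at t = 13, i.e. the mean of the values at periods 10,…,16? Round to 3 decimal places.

3044.857

Sum of periods 10–16: 1613 + 2230 + 4574 + 3496 + 1295 + 3310 + 4796 = 21314
Divide by 7: 21314 / 7 = 3044.857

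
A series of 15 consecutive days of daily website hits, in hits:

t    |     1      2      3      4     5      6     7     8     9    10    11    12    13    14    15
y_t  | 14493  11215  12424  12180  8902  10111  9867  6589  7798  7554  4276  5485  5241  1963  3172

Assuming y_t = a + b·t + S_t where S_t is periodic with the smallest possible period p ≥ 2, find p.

3

First differences y_{t+1} − y_t: -3278, 1209, -244, -3278, 1209, -244, -3278, 1209, …
The difference pattern repeats every 3 terms and not for any smaller step, so p = 3.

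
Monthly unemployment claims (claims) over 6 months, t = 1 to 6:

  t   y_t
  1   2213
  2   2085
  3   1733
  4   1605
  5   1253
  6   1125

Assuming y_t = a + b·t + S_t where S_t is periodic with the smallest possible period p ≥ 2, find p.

First differences y_{t+1} − y_t: -128, -352, -128, -352, -128, …
The difference pattern repeats every 2 terms and not for any smaller step, so p = 2.

2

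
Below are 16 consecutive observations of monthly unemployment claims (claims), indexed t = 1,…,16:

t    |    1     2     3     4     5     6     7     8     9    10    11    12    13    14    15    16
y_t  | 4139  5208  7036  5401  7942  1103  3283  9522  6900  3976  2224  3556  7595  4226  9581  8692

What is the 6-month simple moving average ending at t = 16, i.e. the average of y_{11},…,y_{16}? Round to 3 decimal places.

Sum of periods 11–16: 2224 + 3556 + 7595 + 4226 + 9581 + 8692 = 35874
Divide by 6: 35874 / 6 = 5979.000

5979.000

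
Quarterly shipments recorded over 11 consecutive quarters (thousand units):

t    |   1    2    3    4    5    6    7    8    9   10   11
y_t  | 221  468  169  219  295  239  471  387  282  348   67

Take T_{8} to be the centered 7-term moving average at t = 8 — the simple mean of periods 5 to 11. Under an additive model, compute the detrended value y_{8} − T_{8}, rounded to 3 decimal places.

Trend T_8 = (295 + 239 + 471 + 387 + 282 + 348 + 67) / 7 = 2089/7 = 298.42857
Detrended value: 387 − 298.42857 = 88.571

88.571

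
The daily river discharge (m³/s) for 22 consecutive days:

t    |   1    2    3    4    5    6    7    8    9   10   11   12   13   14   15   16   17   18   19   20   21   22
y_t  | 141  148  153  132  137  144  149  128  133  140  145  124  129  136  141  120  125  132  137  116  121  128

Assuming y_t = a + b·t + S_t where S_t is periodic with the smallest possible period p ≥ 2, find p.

4

First differences y_{t+1} − y_t: 7, 5, -21, 5, 7, 5, -21, 5, 7, 5, …
The difference pattern repeats every 4 terms and not for any smaller step, so p = 4.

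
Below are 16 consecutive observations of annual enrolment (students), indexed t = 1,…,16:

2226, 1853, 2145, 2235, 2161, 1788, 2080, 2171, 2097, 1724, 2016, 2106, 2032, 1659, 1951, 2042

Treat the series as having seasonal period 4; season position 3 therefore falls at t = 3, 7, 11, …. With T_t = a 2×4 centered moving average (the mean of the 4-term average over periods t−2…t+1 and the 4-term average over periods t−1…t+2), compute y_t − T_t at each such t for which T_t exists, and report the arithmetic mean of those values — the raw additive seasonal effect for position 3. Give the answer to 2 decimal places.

Season position 3 occurs at t = 3, 7, 11 (where T_t is defined).
t=3: T_3 = 2106.6250; y_3 − T_3 = 2145 − 2106.6250 = 38.3750
t=7: T_7 = 2042.0000; y_7 − T_7 = 2080 − 2042.0000 = 38.0000
t=11: T_11 = 1977.6250; y_11 − T_11 = 2016 − 1977.6250 = 38.3750
Mean deviation: (38.3750 + 38.0000 + 38.3750) / 3 = 38.25

38.25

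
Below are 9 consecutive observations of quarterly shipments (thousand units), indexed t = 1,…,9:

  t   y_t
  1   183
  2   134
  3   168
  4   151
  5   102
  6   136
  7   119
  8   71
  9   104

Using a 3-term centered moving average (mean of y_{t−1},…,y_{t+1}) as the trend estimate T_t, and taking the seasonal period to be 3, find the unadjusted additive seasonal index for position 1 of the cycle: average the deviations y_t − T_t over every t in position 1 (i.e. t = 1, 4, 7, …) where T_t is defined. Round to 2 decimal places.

10.50

Season position 1 occurs at t = 4, 7 (where T_t is defined).
t=4: T_4 = 140.3333; y_4 − T_4 = 151 − 140.3333 = 10.6667
t=7: T_7 = 108.6667; y_7 − T_7 = 119 − 108.6667 = 10.3333
Mean deviation: (10.6667 + 10.3333) / 2 = 10.50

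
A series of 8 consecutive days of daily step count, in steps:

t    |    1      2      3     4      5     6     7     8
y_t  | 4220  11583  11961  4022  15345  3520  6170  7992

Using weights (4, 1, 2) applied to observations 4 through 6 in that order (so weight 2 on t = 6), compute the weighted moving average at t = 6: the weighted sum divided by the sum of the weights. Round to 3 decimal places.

Weighted sum: 4·4022 + 1·15345 + 2·3520 = 16088 + 15345 + 7040 = 38473
Weight total: 4 + 1 + 2 = 7
WMA = 38473 / 7 = 5496.143

5496.143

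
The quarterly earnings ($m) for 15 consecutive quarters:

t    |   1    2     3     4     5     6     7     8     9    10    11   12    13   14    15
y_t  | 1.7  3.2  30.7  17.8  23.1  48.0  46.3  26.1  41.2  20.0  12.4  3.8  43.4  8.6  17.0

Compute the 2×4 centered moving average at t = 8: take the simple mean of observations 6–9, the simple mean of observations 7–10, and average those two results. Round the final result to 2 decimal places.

Sum over 6–9: 48.0 + 46.3 + 26.1 + 41.2 = 161.6
Sum over 7–10: 46.3 + 26.1 + 41.2 + 20.0 = 133.6
CMA at t=8 = (161.6 + 133.6) / (2·4) = 295.2 / 8 = 36.90

36.90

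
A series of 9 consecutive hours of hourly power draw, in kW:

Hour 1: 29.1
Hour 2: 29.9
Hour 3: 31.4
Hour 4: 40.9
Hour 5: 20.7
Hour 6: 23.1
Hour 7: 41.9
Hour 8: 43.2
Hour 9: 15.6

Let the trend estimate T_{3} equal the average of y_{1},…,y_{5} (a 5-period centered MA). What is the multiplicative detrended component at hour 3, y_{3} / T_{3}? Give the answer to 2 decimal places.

1.03

Trend T_3 = (29.1 + 29.9 + 31.4 + 40.9 + 20.7) / 5 = 152.0/5 = 30.4000
Ratio to trend: 31.4 / 30.4000 = 1.03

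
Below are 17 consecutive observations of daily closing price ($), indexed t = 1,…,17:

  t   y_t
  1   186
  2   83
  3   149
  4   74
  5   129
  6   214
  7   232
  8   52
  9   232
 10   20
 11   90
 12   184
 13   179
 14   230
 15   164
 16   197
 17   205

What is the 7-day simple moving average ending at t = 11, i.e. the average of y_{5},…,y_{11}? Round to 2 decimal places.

Sum of periods 5–11: 129 + 214 + 232 + 52 + 232 + 20 + 90 = 969
Divide by 7: 969 / 7 = 138.43

138.43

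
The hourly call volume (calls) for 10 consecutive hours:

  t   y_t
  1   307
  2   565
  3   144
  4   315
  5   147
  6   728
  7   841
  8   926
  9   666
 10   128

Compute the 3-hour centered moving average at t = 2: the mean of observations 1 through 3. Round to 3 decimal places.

338.667

Sum of periods 1–3: 307 + 565 + 144 = 1016
Divide by 3: 1016 / 3 = 338.667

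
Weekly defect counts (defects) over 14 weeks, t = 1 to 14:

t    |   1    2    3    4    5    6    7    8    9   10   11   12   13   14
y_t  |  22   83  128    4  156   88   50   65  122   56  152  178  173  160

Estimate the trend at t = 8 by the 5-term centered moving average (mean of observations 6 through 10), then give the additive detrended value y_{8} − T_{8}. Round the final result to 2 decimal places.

-11.20

Trend T_8 = (88 + 50 + 65 + 122 + 56) / 5 = 381/5 = 76.2000
Detrended value: 65 − 76.2000 = -11.20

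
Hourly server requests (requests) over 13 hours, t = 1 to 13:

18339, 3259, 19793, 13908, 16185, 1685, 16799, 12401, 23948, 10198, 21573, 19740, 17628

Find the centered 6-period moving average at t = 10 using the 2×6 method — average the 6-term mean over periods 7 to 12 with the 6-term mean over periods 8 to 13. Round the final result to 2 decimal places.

17512.25

Sum over 7–12: 16799 + 12401 + 23948 + 10198 + 21573 + 19740 = 104659
Sum over 8–13: 12401 + 23948 + 10198 + 21573 + 19740 + 17628 = 105488
CMA at t=10 = (104659 + 105488) / (2·6) = 210147 / 12 = 17512.25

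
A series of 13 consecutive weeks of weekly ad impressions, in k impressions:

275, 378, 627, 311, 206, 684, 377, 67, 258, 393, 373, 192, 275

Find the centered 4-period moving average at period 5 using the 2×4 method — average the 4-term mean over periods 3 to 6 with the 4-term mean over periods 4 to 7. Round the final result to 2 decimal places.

425.75

Sum over 3–6: 627 + 311 + 206 + 684 = 1828
Sum over 4–7: 311 + 206 + 684 + 377 = 1578
CMA at t=5 = (1828 + 1578) / (2·4) = 3406 / 8 = 425.75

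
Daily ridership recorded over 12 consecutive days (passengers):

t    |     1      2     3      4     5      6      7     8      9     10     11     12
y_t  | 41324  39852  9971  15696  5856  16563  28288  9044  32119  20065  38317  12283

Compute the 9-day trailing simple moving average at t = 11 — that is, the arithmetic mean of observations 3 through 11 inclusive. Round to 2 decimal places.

Sum of periods 3–11: 9971 + 15696 + 5856 + 16563 + 28288 + 9044 + 32119 + 20065 + 38317 = 175919
Divide by 9: 175919 / 9 = 19546.56

19546.56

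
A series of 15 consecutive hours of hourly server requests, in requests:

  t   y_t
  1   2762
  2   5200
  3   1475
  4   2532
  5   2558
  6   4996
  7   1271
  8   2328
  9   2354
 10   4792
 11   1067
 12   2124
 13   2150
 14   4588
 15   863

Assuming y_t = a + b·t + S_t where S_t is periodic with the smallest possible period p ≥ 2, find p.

4

First differences y_{t+1} − y_t: 2438, -3725, 1057, 26, 2438, -3725, 1057, 26, 2438, -3725, …
The difference pattern repeats every 4 terms and not for any smaller step, so p = 4.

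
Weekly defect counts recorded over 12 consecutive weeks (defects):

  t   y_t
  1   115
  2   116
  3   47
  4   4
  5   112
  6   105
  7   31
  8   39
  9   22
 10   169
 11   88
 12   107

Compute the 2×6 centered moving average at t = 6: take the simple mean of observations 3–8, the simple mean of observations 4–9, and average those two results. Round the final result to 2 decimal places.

54.25

Sum over 3–8: 47 + 4 + 112 + 105 + 31 + 39 = 338
Sum over 4–9: 4 + 112 + 105 + 31 + 39 + 22 = 313
CMA at t=6 = (338 + 313) / (2·6) = 651 / 12 = 54.25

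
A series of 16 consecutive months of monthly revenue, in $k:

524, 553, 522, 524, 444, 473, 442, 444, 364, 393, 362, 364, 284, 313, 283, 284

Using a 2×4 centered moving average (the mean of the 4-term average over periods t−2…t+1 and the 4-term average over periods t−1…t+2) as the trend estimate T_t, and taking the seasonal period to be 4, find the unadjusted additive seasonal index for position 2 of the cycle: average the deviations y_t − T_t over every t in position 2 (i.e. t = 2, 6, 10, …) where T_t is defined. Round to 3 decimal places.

Season position 2 occurs at t = 6, 10, 14 (where T_t is defined).
t=6: T_6 = 460.75000; y_6 − T_6 = 473 − 460.75000 = 12.25000
t=10: T_10 = 380.75000; y_10 − T_10 = 393 − 380.75000 = 12.25000
t=14: T_14 = 301.00000; y_14 − T_14 = 313 − 301.00000 = 12.00000
Mean deviation: (12.25000 + 12.25000 + 12.00000) / 3 = 12.167

12.167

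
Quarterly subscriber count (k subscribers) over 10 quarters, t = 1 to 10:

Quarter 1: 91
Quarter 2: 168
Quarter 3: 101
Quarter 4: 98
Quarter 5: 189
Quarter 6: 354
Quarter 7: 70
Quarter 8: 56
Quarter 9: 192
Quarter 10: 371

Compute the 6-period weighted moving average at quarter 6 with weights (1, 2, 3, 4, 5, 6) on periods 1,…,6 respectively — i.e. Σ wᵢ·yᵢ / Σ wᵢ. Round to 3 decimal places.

199.571

Weighted sum: 1·91 + 2·168 + 3·101 + 4·98 + 5·189 + 6·354 = 91 + 336 + 303 + 392 + 945 + 2124 = 4191
Weight total: 1 + 2 + 3 + 4 + 5 + 6 = 21
WMA = 4191 / 21 = 199.571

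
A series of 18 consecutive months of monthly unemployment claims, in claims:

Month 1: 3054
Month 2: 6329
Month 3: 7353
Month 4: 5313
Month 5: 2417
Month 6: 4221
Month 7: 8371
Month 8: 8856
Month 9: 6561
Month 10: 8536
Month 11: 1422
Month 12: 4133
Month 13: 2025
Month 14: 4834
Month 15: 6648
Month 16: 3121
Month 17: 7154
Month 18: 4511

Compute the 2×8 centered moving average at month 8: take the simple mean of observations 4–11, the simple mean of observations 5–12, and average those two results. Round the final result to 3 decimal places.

5638.375

Sum over 4–11: 5313 + 2417 + 4221 + 8371 + 8856 + 6561 + 8536 + 1422 = 45697
Sum over 5–12: 2417 + 4221 + 8371 + 8856 + 6561 + 8536 + 1422 + 4133 = 44517
CMA at t=8 = (45697 + 44517) / (2·8) = 90214 / 16 = 5638.375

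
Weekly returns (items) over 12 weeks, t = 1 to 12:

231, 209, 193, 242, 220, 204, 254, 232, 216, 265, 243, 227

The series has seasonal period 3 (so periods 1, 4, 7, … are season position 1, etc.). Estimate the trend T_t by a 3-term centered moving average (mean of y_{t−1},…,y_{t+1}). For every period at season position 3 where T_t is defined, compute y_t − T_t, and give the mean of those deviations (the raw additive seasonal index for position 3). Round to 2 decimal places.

Season position 3 occurs at t = 3, 6, 9 (where T_t is defined).
t=3: T_3 = 214.6667; y_3 − T_3 = 193 − 214.6667 = -21.6667
t=6: T_6 = 226.0000; y_6 − T_6 = 204 − 226.0000 = -22.0000
t=9: T_9 = 237.6667; y_9 − T_9 = 216 − 237.6667 = -21.6667
Mean deviation: (-21.6667 + -22.0000 + -21.6667) / 3 = -21.78

-21.78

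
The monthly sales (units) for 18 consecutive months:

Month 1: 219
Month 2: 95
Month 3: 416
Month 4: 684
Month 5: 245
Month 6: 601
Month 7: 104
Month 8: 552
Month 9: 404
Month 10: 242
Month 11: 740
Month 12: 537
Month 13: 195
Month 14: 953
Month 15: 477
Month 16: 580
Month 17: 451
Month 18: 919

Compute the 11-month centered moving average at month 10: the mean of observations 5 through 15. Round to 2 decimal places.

459.09

Sum of periods 5–15: 245 + 601 + 104 + 552 + 404 + 242 + 740 + 537 + 195 + 953 + 477 = 5050
Divide by 11: 5050 / 11 = 459.09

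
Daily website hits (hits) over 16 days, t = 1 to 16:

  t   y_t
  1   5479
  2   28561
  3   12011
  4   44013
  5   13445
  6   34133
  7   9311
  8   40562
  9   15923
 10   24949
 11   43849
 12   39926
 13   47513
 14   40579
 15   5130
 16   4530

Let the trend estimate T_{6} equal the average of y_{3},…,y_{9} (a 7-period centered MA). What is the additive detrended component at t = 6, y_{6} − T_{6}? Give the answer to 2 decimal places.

9933.29

Trend T_6 = (12011 + 44013 + 13445 + 34133 + 9311 + 40562 + 15923) / 7 = 169398/7 = 24199.7143
Detrended value: 34133 − 24199.7143 = 9933.29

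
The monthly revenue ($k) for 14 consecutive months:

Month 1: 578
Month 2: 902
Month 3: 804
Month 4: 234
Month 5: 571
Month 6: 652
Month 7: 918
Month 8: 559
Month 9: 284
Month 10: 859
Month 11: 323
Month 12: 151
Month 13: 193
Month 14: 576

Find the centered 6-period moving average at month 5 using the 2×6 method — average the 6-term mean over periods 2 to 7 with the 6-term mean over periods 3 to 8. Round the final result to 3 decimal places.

651.583

Sum over 2–7: 902 + 804 + 234 + 571 + 652 + 918 = 4081
Sum over 3–8: 804 + 234 + 571 + 652 + 918 + 559 = 3738
CMA at t=5 = (4081 + 3738) / (2·6) = 7819 / 12 = 651.583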